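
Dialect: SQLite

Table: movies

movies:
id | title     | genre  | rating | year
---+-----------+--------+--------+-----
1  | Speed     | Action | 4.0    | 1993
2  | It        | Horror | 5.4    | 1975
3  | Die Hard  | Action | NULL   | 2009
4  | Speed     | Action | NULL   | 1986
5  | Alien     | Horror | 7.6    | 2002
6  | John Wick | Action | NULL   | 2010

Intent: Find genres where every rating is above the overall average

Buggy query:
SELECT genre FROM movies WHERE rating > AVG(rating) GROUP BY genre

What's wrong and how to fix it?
Bug: WHERE evaluates per row before aggregation, so AVG() is unavailable

Fix: Compute the overall average in a scalar subquery and compare each group's MIN against it in HAVING

Corrected query:
SELECT genre FROM movies GROUP BY genre HAVING MIN(rating) > (SELECT AVG(rating) FROM movies)

Result:
(no rows)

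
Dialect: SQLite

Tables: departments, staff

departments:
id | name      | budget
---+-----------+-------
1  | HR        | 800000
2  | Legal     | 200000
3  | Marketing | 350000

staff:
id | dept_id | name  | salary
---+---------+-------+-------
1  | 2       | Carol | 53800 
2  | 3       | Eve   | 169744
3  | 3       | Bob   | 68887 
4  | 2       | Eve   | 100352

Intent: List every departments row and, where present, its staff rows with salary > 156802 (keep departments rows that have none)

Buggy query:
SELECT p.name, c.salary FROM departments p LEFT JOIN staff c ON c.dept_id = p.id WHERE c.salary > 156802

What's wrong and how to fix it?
Bug: A WHERE condition on the right-hand table after LEFT JOIN drops unmatched parents

Fix: Put 'c.salary > 156802' in the JOIN's ON clause instead of WHERE

Corrected query:
SELECT p.name, c.salary FROM departments p LEFT JOIN staff c ON c.dept_id = p.id AND c.salary > 156802

Result:
name      | salary
----------+-------
HR        | NULL  
Legal     | NULL  
Marketing | 169744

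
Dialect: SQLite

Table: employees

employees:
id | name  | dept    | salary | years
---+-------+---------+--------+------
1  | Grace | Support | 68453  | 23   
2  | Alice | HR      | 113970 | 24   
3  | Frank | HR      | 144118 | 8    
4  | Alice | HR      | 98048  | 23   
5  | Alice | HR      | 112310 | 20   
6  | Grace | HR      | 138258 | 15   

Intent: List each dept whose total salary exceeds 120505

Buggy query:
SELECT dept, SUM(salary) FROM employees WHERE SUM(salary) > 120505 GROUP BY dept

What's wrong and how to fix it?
Bug: WHERE runs before GROUP BY, so aggregates aren't available there

Fix: Move the aggregate condition to a HAVING clause

Corrected query:
SELECT dept, SUM(salary) FROM employees GROUP BY dept HAVING SUM(salary) > 120505

Result:
dept | SUM(salary)
-----+------------
HR   | 606704     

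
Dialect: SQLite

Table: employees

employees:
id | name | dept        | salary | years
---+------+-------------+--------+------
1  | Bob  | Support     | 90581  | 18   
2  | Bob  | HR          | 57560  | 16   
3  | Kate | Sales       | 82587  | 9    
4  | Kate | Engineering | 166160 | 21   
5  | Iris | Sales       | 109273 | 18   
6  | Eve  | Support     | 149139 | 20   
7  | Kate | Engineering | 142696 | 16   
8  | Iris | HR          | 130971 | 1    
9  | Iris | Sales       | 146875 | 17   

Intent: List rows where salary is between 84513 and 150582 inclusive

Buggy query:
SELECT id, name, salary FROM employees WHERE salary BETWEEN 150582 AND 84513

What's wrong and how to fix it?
Bug: The bounds are reversed; BETWEEN a AND b requires a <= b to match anything

Fix: Swap the bounds so the smaller value comes first

Corrected query:
SELECT id, name, salary FROM employees WHERE salary BETWEEN 84513 AND 150582

Result:
id | name | salary
---+------+-------
1  | Bob  | 90581 
5  | Iris | 109273
6  | Eve  | 149139
7  | Kate | 142696
8  | Iris | 130971
9  | Iris | 146875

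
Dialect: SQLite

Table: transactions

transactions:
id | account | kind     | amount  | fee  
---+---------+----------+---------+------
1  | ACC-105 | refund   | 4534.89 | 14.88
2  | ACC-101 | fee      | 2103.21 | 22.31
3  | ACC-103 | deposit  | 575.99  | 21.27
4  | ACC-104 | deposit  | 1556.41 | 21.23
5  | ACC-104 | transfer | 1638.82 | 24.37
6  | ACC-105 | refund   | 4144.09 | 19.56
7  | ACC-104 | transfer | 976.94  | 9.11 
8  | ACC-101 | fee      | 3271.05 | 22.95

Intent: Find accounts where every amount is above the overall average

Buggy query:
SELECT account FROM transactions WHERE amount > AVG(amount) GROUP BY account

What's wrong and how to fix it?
Bug: WHERE evaluates per row before aggregation, so AVG() is unavailable

Fix: Compute the overall average in a scalar subquery and compare each group's MIN against it in HAVING

Corrected query:
SELECT account FROM transactions GROUP BY account HAVING MIN(amount) > (SELECT AVG(amount) FROM transactions)

Result:
account
-------
ACC-105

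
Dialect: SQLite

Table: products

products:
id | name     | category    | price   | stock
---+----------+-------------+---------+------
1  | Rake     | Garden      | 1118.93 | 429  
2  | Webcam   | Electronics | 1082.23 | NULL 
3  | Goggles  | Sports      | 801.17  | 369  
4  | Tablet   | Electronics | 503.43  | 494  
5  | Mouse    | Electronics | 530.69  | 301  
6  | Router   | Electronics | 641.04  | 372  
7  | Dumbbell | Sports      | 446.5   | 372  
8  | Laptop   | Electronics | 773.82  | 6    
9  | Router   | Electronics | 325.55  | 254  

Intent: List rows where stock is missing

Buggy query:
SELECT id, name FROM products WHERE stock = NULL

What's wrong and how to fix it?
Bug: Comparing to NULL with '=' never matches; NULL = NULL is unknown, not true

Fix: Use IS NULL to test for NULL

Corrected query:
SELECT id, name FROM products WHERE stock IS NULL

Result:
id | name  
---+-------
2  | Webcam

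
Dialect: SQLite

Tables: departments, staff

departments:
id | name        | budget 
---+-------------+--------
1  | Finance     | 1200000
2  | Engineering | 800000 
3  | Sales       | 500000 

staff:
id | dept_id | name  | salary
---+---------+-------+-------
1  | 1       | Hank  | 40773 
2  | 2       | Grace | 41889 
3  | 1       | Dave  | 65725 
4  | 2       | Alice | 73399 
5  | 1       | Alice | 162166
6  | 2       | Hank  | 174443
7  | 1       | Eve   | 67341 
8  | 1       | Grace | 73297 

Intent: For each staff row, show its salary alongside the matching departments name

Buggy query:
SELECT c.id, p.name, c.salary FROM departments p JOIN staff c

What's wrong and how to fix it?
Bug: JOIN with no ON clause produces a cartesian product; every staff row pairs with every departments row

Fix: Add ON c.dept_id = p.id to the JOIN

Corrected query:
SELECT c.id, p.name, c.salary FROM departments p JOIN staff c ON c.dept_id = p.id

Result:
id | name        | salary
---+-------------+-------
1  | Finance     | 40773 
2  | Engineering | 41889 
3  | Finance     | 65725 
4  | Engineering | 73399 
5  | Finance     | 162166
6  | Engineering | 174443
7  | Finance     | 67341 
8  | Finance     | 73297 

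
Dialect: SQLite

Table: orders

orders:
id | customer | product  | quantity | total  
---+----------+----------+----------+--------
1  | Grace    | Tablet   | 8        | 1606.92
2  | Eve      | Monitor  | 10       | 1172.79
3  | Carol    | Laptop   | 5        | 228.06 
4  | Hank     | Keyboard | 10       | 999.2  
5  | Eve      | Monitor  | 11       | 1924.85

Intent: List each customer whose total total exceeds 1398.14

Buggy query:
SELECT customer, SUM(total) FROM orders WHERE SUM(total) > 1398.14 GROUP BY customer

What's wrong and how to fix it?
Bug: SUM(total) is an aggregate, but WHERE filters rows before aggregation

Fix: Use HAVING (which filters groups after aggregation) instead of WHERE

Corrected query:
SELECT customer, SUM(total) FROM orders GROUP BY customer HAVING SUM(total) > 1398.14

Result:
customer | SUM(total)
---------+-----------
Eve      | 3097.64   
Grace    | 1606.92   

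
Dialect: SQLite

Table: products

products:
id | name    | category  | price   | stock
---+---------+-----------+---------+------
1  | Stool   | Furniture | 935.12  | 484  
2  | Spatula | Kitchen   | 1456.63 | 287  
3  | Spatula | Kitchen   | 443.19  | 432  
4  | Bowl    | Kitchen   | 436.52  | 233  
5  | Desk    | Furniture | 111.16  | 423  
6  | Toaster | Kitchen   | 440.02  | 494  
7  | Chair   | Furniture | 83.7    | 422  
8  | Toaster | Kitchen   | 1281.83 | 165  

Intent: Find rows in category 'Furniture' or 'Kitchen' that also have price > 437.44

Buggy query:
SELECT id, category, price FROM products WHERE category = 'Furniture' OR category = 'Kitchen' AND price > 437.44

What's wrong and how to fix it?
Bug: AND binds tighter than OR, so this parses as category = 'Furniture' OR (category = 'Kitchen' AND price > 437.44)

Fix: Add parentheses around the OR so the AND applies to both alternatives

Corrected query:
SELECT id, category, price FROM products WHERE (category = 'Furniture' OR category = 'Kitchen') AND price > 437.44

Result:
id | category  | price  
---+-----------+--------
1  | Furniture | 935.12 
2  | Kitchen   | 1456.63
3  | Kitchen   | 443.19 
6  | Kitchen   | 440.02 
8  | Kitchen   | 1281.83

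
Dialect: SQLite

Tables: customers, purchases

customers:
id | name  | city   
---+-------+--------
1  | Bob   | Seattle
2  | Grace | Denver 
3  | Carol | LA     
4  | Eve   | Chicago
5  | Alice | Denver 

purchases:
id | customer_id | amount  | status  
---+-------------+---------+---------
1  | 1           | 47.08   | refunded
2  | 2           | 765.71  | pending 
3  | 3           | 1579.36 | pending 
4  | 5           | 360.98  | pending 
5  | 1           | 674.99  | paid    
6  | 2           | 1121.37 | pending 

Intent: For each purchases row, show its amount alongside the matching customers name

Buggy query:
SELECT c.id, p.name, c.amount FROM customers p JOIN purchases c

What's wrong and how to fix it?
Bug: JOIN with no ON clause produces a cartesian product; every purchases row pairs with every customers row

Fix: Add ON c.customer_id = p.id to the JOIN

Corrected query:
SELECT c.id, p.name, c.amount FROM customers p JOIN purchases c ON c.customer_id = p.id

Result:
id | name  | amount 
---+-------+--------
1  | Bob   | 47.08  
2  | Grace | 765.71 
3  | Carol | 1579.36
4  | Alice | 360.98 
5  | Bob   | 674.99 
6  | Grace | 1121.37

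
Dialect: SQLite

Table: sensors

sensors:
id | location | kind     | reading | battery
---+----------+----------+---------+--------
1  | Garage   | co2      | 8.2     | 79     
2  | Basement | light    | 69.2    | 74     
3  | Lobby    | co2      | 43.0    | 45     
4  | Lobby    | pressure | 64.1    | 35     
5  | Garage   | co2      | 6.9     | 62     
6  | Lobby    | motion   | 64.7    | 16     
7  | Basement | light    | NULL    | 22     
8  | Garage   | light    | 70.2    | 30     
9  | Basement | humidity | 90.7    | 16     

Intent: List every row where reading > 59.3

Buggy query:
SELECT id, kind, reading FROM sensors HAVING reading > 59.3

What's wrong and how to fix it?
Bug: This is a non-aggregate query (no GROUP BY, no aggregates), so in SQLite the HAVING clause is invalid here; a row-level condition belongs in WHERE

Fix: Replace HAVING with WHERE since the condition applies to individual rows

Corrected query:
SELECT id, kind, reading FROM sensors WHERE reading > 59.3

Result:
id | kind     | reading
---+----------+--------
2  | light    | 69.2   
4  | pressure | 64.1   
6  | motion   | 64.7   
8  | light    | 70.2   
9  | humidity | 90.7   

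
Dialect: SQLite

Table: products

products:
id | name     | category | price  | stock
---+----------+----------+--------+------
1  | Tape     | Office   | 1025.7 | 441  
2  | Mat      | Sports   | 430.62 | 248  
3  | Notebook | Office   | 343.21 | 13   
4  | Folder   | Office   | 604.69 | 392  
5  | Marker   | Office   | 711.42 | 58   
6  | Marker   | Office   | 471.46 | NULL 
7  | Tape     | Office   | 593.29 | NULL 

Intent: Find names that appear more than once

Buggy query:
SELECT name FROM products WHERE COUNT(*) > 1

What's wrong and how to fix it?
Bug: WHERE can't reference COUNT(*); aggregates are computed after WHERE

Fix: Group first, then use HAVING for the count condition

Corrected query:
SELECT name FROM products GROUP BY name HAVING COUNT(*) > 1

Result:
name  
------
Marker
Tape  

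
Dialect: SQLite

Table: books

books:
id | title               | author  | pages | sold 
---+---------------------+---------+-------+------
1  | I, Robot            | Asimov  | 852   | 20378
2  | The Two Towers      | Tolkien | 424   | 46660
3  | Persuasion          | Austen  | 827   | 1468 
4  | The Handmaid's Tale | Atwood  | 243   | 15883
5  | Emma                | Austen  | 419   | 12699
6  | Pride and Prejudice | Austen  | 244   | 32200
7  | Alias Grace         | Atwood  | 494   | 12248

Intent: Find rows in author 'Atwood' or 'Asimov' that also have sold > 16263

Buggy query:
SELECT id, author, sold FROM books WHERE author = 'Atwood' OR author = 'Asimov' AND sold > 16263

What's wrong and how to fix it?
Bug: AND binds tighter than OR, so this parses as author = 'Atwood' OR (author = 'Asimov' AND sold > 16263)

Fix: Group the OR with parentheses (or use IN), then AND the threshold

Corrected query:
SELECT id, author, sold FROM books WHERE (author = 'Atwood' OR author = 'Asimov') AND sold > 16263

Result:
id | author | sold 
---+--------+------
1  | Asimov | 20378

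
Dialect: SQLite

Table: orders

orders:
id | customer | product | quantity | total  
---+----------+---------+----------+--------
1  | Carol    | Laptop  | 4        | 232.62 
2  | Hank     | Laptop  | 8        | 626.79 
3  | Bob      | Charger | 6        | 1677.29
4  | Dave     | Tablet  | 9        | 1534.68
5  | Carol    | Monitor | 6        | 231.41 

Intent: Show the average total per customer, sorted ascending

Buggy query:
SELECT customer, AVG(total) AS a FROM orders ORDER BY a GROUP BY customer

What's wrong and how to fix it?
Bug: ORDER BY appears before GROUP BY; SQL clause order requires GROUP BY first

Fix: Move ORDER BY to the end, after GROUP BY

Corrected query:
SELECT customer, AVG(total) AS a FROM orders GROUP BY customer ORDER BY a

Result:
customer | a      
---------+--------
Carol    | 232.015
Hank     | 626.79 
Dave     | 1534.68
Bob      | 1677.29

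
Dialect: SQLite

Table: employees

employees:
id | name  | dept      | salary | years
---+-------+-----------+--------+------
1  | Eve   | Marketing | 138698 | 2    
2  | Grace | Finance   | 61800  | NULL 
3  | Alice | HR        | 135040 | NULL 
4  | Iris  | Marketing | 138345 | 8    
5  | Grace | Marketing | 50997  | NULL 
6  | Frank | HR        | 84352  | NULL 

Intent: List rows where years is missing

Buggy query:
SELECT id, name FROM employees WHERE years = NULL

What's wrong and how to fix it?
Bug: '= NULL' is always unknown in SQL three-valued logic, so no rows match

Fix: Replace '= NULL' with 'IS NULL'

Corrected query:
SELECT id, name FROM employees WHERE years IS NULL

Result:
id | name 
---+------
2  | Grace
3  | Alice
5  | Grace
6  | Frank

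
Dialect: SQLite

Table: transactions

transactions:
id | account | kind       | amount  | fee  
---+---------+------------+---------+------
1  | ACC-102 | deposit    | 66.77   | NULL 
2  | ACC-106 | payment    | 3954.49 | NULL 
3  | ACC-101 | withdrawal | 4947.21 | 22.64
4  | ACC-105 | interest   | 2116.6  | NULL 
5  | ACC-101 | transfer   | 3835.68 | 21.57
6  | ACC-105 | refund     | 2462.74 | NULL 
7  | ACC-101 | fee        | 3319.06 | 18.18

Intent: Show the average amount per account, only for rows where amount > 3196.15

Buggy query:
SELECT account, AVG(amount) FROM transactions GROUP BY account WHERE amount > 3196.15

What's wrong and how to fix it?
Bug: Row-level WHERE must come before GROUP BY in the clause order

Fix: Move the WHERE clause before GROUP BY

Corrected query:
SELECT account, AVG(amount) FROM transactions WHERE amount > 3196.15 GROUP BY account

Result:
account | AVG(amount)
--------+------------
ACC-101 | 4033.983333
ACC-106 | 3954.49    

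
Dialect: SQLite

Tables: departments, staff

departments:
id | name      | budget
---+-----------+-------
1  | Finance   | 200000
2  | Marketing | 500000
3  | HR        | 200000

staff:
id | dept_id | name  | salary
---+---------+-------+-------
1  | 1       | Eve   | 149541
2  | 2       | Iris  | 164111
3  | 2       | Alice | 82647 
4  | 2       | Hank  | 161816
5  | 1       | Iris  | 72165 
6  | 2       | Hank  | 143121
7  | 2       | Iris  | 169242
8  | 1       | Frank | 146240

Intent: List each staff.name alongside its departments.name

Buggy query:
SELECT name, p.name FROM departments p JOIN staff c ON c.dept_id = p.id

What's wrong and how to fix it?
Bug: 'name' exists in both joined tables, so the database can't tell which one is meant

Fix: Qualify the column with its table alias (c.name)

Corrected query:
SELECT c.name, p.name FROM departments p JOIN staff c ON c.dept_id = p.id

Result:
name  | name     
------+----------
Eve   | Finance  
Iris  | Marketing
Alice | Marketing
Hank  | Marketing
Iris  | Finance  
Hank  | Marketing
Iris  | Marketing
Frank | Finance  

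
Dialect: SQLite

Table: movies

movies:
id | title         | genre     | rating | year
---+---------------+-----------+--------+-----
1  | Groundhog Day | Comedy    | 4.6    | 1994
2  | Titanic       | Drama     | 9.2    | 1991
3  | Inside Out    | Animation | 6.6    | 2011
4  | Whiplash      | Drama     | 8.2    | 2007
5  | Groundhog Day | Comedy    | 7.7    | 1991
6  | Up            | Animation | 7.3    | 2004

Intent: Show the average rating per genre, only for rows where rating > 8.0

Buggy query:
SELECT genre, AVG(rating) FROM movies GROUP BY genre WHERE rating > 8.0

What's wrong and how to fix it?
Bug: WHERE cannot follow GROUP BY

Fix: Move the WHERE clause before GROUP BY

Corrected query:
SELECT genre, AVG(rating) FROM movies WHERE rating > 8.0 GROUP BY genre

Result:
genre | AVG(rating)
------+------------
Drama | 8.7        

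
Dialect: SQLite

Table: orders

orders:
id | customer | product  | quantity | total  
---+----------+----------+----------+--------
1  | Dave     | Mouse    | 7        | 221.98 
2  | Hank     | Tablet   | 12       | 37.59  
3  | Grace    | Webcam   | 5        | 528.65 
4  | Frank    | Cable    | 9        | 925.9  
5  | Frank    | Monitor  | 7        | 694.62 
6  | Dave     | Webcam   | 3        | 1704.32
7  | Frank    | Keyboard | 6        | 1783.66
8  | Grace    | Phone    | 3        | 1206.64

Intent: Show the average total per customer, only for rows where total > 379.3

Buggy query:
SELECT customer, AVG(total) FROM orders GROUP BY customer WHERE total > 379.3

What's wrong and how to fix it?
Bug: WHERE cannot follow GROUP BY

Fix: Place WHERE between FROM and GROUP BY

Corrected query:
SELECT customer, AVG(total) FROM orders WHERE total > 379.3 GROUP BY customer

Result:
customer | AVG(total) 
---------+------------
Dave     | 1704.32    
Frank    | 1134.726667
Grace    | 867.645    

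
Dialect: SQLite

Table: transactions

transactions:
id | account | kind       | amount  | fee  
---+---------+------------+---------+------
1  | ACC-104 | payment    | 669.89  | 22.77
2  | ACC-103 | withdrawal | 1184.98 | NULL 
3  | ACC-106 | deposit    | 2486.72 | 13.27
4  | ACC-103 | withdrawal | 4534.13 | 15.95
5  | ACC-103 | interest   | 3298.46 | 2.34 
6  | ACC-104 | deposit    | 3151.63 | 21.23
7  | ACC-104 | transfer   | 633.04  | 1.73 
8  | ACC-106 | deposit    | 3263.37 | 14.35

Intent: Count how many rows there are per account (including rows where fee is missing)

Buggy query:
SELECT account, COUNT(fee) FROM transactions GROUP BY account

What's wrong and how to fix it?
Bug: COUNT(column) counts non-NULL values only; rows with NULL fee aren't counted

Fix: Replace COUNT(fee) with COUNT(*)

Corrected query:
SELECT account, COUNT(*) FROM transactions GROUP BY account

Result:
account | COUNT(*)
--------+---------
ACC-103 | 3       
ACC-104 | 3       
ACC-106 | 2       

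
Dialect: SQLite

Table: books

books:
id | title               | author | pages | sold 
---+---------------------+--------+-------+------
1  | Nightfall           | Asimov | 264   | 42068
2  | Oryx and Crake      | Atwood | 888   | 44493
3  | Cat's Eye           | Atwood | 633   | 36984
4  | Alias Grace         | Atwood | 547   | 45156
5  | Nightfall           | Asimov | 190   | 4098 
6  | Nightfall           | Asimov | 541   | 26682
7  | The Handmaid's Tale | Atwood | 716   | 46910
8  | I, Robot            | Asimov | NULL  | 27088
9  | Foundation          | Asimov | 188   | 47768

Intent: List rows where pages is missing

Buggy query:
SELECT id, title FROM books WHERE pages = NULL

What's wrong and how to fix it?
Bug: Comparing to NULL with '=' never matches; NULL = NULL is unknown, not true

Fix: Use IS NULL to test for NULL

Corrected query:
SELECT id, title FROM books WHERE pages IS NULL

Result:
id | title   
---+---------
8  | I, Robot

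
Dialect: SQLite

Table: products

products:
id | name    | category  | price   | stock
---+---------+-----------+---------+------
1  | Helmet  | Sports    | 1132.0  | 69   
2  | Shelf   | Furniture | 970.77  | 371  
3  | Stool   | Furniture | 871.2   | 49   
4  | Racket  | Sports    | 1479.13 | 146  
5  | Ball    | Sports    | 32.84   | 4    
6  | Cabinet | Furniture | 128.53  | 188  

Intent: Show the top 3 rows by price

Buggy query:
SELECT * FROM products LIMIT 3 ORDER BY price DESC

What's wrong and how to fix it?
Bug: LIMIT must come after ORDER BY

Fix: Swap the clauses: ORDER BY first, then LIMIT

Corrected query:
SELECT * FROM products ORDER BY price DESC LIMIT 3

Result:
id | name   | category  | price   | stock
---+--------+-----------+---------+------
4  | Racket | Sports    | 1479.13 | 146  
1  | Helmet | Sports    | 1132    | 69   
2  | Shelf  | Furniture | 970.77  | 371  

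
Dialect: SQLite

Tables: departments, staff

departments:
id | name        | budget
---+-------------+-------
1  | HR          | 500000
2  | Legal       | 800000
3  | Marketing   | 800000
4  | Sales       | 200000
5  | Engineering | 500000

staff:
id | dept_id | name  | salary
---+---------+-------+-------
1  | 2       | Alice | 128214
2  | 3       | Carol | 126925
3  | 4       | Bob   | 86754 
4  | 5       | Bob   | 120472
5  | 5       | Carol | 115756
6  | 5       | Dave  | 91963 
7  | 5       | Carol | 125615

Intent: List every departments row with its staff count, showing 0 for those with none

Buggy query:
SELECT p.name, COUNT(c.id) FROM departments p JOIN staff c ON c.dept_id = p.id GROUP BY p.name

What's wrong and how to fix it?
Bug: INNER JOIN drops departments rows that have no matching staff rows

Fix: Use LEFT JOIN so parents without children still appear (COUNT(c.id) gives 0)

Corrected query:
SELECT p.name, COUNT(c.id) FROM departments p LEFT JOIN staff c ON c.dept_id = p.id GROUP BY p.name

Result:
name        | COUNT(c.id)
------------+------------
Engineering | 4          
HR          | 0          
Legal       | 1          
Marketing   | 1          
Sales       | 1          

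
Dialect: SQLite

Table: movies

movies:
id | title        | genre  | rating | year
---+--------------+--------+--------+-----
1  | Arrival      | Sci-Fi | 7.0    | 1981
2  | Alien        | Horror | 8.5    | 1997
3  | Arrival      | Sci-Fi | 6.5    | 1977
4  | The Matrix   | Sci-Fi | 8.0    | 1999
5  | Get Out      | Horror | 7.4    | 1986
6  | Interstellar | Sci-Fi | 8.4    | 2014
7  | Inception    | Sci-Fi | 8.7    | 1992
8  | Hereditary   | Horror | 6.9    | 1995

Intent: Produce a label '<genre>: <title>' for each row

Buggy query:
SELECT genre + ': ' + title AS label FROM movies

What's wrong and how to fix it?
Bug: SQLite uses || for string concatenation; + coerces text to numbers (yielding 0)

Fix: Use the || operator for string concatenation

Corrected query:
SELECT genre || ': ' || title AS label FROM movies

Result:
label               
--------------------
Sci-Fi: Arrival     
Horror: Alien       
Sci-Fi: Arrival     
Sci-Fi: The Matrix  
Horror: Get Out     
Sci-Fi: Interstellar
Sci-Fi: Inception   
Horror: Hereditary  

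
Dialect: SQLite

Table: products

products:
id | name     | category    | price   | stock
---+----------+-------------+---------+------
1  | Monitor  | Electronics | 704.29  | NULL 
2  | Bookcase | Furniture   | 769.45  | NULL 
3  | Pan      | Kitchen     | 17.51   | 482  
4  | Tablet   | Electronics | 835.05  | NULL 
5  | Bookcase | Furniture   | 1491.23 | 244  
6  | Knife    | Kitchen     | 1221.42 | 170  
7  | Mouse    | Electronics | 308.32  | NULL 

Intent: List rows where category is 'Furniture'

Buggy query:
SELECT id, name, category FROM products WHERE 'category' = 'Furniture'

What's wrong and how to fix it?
Bug: 'category' in single quotes is a string literal, not the column; the comparison is literal-vs-literal and never true

Fix: Remove the quotes around the column name (or use double quotes for an identifier)

Corrected query:
SELECT id, name, category FROM products WHERE category = 'Furniture'

Result:
id | name     | category 
---+----------+----------
2  | Bookcase | Furniture
5  | Bookcase | Furniture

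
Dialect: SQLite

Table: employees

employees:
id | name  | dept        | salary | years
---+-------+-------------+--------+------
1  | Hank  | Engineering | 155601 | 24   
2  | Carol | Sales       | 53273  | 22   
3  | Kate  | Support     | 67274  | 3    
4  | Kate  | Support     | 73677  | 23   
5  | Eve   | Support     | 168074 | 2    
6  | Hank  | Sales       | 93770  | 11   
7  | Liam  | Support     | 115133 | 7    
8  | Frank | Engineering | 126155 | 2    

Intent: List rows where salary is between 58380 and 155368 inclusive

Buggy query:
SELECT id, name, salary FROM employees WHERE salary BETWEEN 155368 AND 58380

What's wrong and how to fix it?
Bug: BETWEEN expects the lower bound first; with 155368 AND 58380 the range is empty

Fix: Write BETWEEN 58380 AND 155368

Corrected query:
SELECT id, name, salary FROM employees WHERE salary BETWEEN 58380 AND 155368

Result:
id | name  | salary
---+-------+-------
3  | Kate  | 67274 
4  | Kate  | 73677 
6  | Hank  | 93770 
7  | Liam  | 115133
8  | Frank | 126155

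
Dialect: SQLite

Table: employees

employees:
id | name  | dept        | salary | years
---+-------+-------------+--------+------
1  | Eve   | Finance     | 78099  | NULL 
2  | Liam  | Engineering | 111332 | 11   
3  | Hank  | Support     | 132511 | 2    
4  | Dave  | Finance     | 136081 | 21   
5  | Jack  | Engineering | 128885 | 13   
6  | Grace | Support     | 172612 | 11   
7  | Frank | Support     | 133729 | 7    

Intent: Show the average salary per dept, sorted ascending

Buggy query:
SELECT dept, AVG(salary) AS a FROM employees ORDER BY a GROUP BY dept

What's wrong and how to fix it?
Bug: ORDER BY appears before GROUP BY; SQL clause order requires GROUP BY first

Fix: Move ORDER BY to the end, after GROUP BY

Corrected query:
SELECT dept, AVG(salary) AS a FROM employees GROUP BY dept ORDER BY a

Result:
dept        | a       
------------+---------
Finance     | 107090  
Engineering | 120108.5
Support     | 146284  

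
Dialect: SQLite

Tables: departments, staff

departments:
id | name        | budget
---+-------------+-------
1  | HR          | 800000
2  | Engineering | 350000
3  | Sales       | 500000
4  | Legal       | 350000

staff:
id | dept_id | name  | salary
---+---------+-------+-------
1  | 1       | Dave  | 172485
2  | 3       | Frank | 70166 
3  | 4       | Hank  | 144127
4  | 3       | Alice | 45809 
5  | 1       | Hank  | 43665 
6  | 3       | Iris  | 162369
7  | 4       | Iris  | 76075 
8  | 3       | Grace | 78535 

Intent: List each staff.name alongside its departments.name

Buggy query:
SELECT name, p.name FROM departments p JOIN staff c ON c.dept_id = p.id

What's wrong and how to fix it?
Bug: 'name' exists in both joined tables, so the database can't tell which one is meant

Fix: Prefix ambiguous columns with the table alias

Corrected query:
SELECT c.name, p.name FROM departments p JOIN staff c ON c.dept_id = p.id

Result:
name  | name 
------+------
Dave  | HR   
Frank | Sales
Hank  | Legal
Alice | Sales
Hank  | HR   
Iris  | Sales
Iris  | Legal
Grace | Sales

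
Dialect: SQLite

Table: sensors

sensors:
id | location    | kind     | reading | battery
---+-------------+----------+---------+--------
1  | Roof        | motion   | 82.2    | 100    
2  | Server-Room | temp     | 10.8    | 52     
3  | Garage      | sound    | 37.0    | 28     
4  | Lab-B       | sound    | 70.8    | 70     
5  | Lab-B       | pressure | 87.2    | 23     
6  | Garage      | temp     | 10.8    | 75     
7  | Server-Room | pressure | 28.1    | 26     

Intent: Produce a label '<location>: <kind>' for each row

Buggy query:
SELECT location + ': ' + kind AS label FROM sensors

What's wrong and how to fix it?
Bug: '+' is numeric addition; on text columns SQLite converts them to 0 instead of concatenating

Fix: Use the || operator for string concatenation

Corrected query:
SELECT location || ': ' || kind AS label FROM sensors

Result:
label                
---------------------
Roof: motion         
Server-Room: temp    
Garage: sound        
Lab-B: sound         
Lab-B: pressure      
Garage: temp         
Server-Room: pressure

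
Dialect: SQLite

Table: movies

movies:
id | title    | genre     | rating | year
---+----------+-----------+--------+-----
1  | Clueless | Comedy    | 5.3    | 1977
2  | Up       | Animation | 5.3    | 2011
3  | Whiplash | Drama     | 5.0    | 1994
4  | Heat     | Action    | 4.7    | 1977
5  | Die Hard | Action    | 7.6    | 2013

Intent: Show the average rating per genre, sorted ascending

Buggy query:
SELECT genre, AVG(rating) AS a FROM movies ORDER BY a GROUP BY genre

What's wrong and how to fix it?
Bug: GROUP BY must precede ORDER BY

Fix: Move ORDER BY to the end, after GROUP BY

Corrected query:
SELECT genre, AVG(rating) AS a FROM movies GROUP BY genre ORDER BY a

Result:
genre     | a   
----------+-----
Drama     | 5   
Animation | 5.3 
Comedy    | 5.3 
Action    | 6.15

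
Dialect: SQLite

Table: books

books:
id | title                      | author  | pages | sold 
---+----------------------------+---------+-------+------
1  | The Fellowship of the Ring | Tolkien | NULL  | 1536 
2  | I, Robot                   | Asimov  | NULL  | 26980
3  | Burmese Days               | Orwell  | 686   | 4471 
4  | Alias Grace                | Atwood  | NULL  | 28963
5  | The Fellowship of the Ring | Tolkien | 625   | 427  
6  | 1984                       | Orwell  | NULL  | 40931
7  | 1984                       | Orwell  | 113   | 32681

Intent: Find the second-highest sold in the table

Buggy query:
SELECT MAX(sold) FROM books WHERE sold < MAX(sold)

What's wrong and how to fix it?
Bug: MAX(sold) on the right of the comparison is an aggregate-in-WHERE error

Fix: Put the inner MAX in a scalar subquery

Corrected query:
SELECT MAX(sold) FROM books WHERE sold < (SELECT MAX(sold) FROM books)

Result:
MAX(sold)
---------
32681    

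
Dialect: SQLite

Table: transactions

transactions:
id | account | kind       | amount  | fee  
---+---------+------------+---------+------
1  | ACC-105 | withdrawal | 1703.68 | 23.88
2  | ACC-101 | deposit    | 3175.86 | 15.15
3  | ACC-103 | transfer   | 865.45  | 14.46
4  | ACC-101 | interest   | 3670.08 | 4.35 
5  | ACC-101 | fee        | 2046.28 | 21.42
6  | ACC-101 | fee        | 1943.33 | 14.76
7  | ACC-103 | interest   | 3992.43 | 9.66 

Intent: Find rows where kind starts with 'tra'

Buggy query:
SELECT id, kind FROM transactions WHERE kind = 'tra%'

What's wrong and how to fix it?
Bug: '=' compares the literal string including the % character; pattern matching needs LIKE

Fix: Replace '=' with LIKE so 'tra%' is treated as a pattern

Corrected query:
SELECT id, kind FROM transactions WHERE kind LIKE 'tra%'

Result:
id | kind    
---+---------
3  | transfer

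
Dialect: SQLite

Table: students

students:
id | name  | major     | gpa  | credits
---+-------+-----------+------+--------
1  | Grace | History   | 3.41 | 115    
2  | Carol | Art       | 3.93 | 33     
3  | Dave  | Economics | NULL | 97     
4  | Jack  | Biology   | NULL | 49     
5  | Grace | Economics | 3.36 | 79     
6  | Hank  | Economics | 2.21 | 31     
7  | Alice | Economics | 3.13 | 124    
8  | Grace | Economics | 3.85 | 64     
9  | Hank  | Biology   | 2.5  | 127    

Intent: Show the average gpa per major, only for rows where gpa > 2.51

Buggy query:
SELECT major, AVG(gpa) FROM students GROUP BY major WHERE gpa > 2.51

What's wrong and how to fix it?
Bug: WHERE cannot follow GROUP BY

Fix: Move the WHERE clause before GROUP BY

Corrected query:
SELECT major, AVG(gpa) FROM students WHERE gpa > 2.51 GROUP BY major

Result:
major     | AVG(gpa)
----------+---------
Art       | 3.93    
Economics | 3.446667
History   | 3.41    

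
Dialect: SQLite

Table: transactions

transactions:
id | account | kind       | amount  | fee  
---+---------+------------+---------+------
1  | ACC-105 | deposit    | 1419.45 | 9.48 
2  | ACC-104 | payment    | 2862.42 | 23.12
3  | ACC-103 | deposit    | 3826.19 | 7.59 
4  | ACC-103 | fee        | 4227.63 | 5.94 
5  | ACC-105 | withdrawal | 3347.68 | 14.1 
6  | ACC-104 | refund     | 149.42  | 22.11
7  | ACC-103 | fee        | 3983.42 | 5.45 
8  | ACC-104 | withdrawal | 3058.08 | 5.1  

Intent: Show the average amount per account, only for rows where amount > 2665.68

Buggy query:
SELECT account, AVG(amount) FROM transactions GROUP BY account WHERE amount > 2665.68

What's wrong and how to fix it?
Bug: WHERE cannot follow GROUP BY

Fix: Move the WHERE clause before GROUP BY

Corrected query:
SELECT account, AVG(amount) FROM transactions WHERE amount > 2665.68 GROUP BY account

Result:
account | AVG(amount)
--------+------------
ACC-103 | 4012.413333
ACC-104 | 2960.25    
ACC-105 | 3347.68    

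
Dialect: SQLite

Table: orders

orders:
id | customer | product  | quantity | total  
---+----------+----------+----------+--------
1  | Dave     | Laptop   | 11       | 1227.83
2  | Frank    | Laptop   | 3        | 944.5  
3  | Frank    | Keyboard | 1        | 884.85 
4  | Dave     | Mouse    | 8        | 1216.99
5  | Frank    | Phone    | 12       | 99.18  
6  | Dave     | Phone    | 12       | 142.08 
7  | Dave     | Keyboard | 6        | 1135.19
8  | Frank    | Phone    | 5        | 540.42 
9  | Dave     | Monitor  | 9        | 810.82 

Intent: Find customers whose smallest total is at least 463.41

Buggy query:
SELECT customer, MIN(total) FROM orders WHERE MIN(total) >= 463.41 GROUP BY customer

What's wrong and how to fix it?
Bug: Aggregates like MIN are computed per group after WHERE runs

Fix: Use HAVING for the per-group MIN condition

Corrected query:
SELECT customer, MIN(total) FROM orders GROUP BY customer HAVING MIN(total) >= 463.41

Result:
(no rows)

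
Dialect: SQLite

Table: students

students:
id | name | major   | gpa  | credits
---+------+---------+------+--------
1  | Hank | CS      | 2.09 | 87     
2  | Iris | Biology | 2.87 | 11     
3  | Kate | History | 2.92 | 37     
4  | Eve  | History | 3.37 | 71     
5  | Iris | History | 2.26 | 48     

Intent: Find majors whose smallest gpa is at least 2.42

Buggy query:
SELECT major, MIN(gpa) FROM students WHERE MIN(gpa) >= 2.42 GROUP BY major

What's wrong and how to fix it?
Bug: Aggregates like MIN are computed per group after WHERE runs

Fix: Use HAVING for the per-group MIN condition

Corrected query:
SELECT major, MIN(gpa) FROM students GROUP BY major HAVING MIN(gpa) >= 2.42

Result:
major   | MIN(gpa)
--------+---------
Biology | 2.87    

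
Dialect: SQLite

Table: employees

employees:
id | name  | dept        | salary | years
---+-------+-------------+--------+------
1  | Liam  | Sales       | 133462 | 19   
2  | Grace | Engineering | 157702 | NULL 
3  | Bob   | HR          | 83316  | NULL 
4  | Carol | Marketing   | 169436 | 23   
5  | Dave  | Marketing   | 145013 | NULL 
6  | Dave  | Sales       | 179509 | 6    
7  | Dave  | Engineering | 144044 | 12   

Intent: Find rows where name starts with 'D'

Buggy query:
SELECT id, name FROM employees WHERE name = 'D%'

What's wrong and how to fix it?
Bug: '=' compares the literal string including the % character; pattern matching needs LIKE

Fix: Replace '=' with LIKE so 'D%' is treated as a pattern

Corrected query:
SELECT id, name FROM employees WHERE name LIKE 'D%'

Result:
id | name
---+-----
5  | Dave
6  | Dave
7  | Dave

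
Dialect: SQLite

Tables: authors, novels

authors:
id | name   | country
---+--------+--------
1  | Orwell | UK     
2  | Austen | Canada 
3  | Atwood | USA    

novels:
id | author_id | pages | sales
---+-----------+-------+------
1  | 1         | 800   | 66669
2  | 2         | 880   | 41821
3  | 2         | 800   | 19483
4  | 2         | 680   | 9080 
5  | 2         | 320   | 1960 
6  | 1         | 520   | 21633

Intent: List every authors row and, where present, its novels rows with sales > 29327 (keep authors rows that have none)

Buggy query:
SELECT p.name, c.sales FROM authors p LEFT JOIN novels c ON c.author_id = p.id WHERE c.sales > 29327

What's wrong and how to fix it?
Bug: Filtering c.sales in WHERE discards the NULL rows produced by LEFT JOIN, turning it into an inner join

Fix: Put 'c.sales > 29327' in the JOIN's ON clause instead of WHERE

Corrected query:
SELECT p.name, c.sales FROM authors p LEFT JOIN novels c ON c.author_id = p.id AND c.sales > 29327

Result:
name   | sales
-------+------
Orwell | 66669
Austen | 41821
Atwood | NULL 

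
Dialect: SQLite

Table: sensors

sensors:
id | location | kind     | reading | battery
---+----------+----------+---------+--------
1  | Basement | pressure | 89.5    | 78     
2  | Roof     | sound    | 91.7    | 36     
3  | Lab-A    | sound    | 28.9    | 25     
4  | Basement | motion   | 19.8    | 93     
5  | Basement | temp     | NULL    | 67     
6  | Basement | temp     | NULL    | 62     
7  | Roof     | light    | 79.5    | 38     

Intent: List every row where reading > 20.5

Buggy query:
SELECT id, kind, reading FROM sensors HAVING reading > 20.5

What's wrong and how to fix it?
Bug: HAVING filters the output of aggregation, but this query has no GROUP BY and no aggregate functions, so SQLite rejects it (HAVING clause on a non-aggregate query); the condition here is per row

Fix: Replace HAVING with WHERE since the condition applies to individual rows

Corrected query:
SELECT id, kind, reading FROM sensors WHERE reading > 20.5

Result:
id | kind     | reading
---+----------+--------
1  | pressure | 89.5   
2  | sound    | 91.7   
3  | sound    | 28.9   
7  | light    | 79.5   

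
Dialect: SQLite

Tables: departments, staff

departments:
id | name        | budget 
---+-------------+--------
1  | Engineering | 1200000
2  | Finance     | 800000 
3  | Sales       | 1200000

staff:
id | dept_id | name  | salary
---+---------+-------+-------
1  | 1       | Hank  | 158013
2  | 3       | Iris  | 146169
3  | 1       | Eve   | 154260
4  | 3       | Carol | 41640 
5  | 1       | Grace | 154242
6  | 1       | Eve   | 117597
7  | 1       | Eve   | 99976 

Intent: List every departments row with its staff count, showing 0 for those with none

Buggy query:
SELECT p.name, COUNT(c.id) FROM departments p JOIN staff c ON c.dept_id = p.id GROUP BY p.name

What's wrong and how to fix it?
Bug: An inner join excludes parents with zero children

Fix: Switch to LEFT JOIN to retain unmatched parent rows

Corrected query:
SELECT p.name, COUNT(c.id) FROM departments p LEFT JOIN staff c ON c.dept_id = p.id GROUP BY p.name

Result:
name        | COUNT(c.id)
------------+------------
Engineering | 5          
Finance     | 0          
Sales       | 2          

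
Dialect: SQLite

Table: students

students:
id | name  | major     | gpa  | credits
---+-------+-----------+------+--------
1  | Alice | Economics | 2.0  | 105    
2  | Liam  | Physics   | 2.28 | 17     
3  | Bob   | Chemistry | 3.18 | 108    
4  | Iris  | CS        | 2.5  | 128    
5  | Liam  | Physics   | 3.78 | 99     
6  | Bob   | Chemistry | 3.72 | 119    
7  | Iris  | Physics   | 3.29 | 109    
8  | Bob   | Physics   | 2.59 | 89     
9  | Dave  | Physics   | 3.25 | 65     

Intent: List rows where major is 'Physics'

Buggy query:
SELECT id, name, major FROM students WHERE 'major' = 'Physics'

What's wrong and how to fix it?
Bug: Single quotes denote string literals in SQL; the column name is being compared as a constant string

Fix: Remove the quotes around the column name (or use double quotes for an identifier)

Corrected query:
SELECT id, name, major FROM students WHERE major = 'Physics'

Result:
id | name | major  
---+------+--------
2  | Liam | Physics
5  | Liam | Physics
7  | Iris | Physics
8  | Bob  | Physics
9  | Dave | Physics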